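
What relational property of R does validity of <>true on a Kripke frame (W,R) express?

◇⊤ holds at w iff w has a successor, so frame-validity of ◇⊤ is exactly seriality. Equivalently via □ψ → ◇ψ:
Suppose □ψ→◇ψ is valid. At any x set V(ψ)=W. Then □ψ at x, so ◇ψ at x, so x has a successor.

seriality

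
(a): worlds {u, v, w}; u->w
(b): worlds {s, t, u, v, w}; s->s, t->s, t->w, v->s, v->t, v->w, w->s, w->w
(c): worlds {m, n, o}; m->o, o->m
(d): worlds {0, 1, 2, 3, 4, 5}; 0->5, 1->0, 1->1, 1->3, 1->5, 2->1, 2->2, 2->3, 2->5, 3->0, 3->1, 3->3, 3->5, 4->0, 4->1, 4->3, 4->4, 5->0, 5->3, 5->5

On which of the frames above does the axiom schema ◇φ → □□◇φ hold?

This is the axiom for a generalized confluence (Geach) condition; its first-order frame correspondent is ∀x ∀y ∀z ((xRy ∧ xR²z) → ∃w (y = w ∧ zRw)).
(a): condition met.
(b): fails — tRw, tR²s but no w* with w=w* and sRw*.
(c): condition met.
(d): fails — 1R0, 1R²0 but no w with 0=w and 0Rw.

(a), (c)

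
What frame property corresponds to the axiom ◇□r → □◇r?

Suppose ◇□r→□◇r is valid. Take Rxy, Rxz and set V(r)={w : Ryw}. Then □r at y so ◇□r at x, so □◇r at x, so ◇r at z, giving w with Rzw and Ryw.

convergence: ∀x ∀y ∀z (Rxy ∧ Rxz → ∃w (Ryw ∧ Rzw))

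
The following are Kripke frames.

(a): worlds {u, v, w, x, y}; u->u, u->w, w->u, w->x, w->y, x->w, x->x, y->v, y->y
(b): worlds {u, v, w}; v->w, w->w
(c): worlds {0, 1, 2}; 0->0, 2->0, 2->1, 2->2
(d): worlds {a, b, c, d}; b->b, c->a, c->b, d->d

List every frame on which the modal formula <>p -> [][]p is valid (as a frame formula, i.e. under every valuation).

(b)

The schema corresponds to a generalized confluence (Geach) condition: forall x forall y forall z ((xRy & x R^2 z) -> exists w (y = w & z = w)).
(a): fails — uRu, uR²w but u ≠ w.
(b): condition met.
(c): fails — 2R0, 2R²1 but 0 ≠ 1.
(d): fails — cRa, cR²b but a ≠ b.
Valid on: (b).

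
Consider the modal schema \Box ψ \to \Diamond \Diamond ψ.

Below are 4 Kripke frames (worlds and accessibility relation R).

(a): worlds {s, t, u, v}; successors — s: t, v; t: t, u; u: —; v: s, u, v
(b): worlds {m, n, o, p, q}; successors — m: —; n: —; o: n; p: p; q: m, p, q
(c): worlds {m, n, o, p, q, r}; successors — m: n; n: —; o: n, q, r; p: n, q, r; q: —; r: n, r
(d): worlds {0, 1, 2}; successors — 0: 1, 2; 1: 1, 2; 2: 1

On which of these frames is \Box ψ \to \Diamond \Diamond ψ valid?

This is the axiom for a generalized confluence (Geach) condition; its first-order frame correspondent is \forall x \exists w (xRw \wedge x R^2 w).
(a): fails — at u but no w with uRw and uR²w.
(b): fails — at m but no w with mRw and mR²w.
(c): fails — at m but no w with mRw and mR²w.
(d): holds.

(d)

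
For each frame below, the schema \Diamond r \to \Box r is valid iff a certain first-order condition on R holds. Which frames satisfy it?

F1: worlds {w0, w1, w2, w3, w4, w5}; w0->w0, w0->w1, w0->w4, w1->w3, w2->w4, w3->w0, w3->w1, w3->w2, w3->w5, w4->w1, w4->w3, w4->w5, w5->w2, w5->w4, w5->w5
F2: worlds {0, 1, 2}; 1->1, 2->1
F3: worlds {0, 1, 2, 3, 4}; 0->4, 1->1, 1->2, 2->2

Frame correspondent (Sahlqvist): \forall x \forall y \forall z (Rxy \wedge Rxz \to y = z) — i.e. partial functionality.
F1: fails — w0 sees both w0 and w1.
F2: holds.
F3: fails — 1 sees both 1 and 2.
Valid on: F2.

F2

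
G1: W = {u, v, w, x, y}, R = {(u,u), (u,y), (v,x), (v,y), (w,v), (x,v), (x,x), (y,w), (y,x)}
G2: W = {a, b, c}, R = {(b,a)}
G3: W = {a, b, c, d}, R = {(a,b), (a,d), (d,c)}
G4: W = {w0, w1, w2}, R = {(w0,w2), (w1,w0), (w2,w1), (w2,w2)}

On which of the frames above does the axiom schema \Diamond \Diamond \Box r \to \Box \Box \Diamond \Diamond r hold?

This is the axiom for a generalized confluence (Geach) condition; its first-order frame correspondent is \forall x \forall y \forall z ((x R^2 y \wedge x R^2 z) \to \exists w (yRw \wedge z R^2 w)).
G1: fails — uR²u, uR²y but no t with uRt and yR²t.
G2: holds.
G3: fails — aR²c, aR²c but no w with cRw and cR²w.
G4: fails — w0R²w1, w0R²w1 but no w with w1Rw and w1R²w.
Valid on: G2.

G2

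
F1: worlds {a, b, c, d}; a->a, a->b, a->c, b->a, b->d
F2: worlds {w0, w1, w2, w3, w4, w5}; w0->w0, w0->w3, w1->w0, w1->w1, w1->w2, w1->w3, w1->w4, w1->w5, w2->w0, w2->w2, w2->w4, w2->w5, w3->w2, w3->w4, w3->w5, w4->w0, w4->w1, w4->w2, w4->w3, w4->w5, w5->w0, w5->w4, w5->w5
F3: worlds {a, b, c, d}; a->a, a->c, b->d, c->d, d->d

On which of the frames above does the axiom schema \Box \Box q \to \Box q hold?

F2, F3

This is the axiom for density; its first-order frame correspondent is \forall x \forall y (Rxy \to \exists z (Rxz \wedge Rzy)).
F1: fails — Rbd but no z with Rbz and Rzd.
F2: condition met.
F3: condition met.
Valid on: F2, F3.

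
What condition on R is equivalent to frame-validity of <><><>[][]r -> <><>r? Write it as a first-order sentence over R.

forall x forall y (x R^3 y -> exists w (y R^2 w & x R^2 w))

This is a Sahlqvist (Geach-type) schema ◇^3□^2r → □^0◇^2r.
First-order correspondent: forall x forall y (x R^3 y -> exists w (y R^2 w & x R^2 w)).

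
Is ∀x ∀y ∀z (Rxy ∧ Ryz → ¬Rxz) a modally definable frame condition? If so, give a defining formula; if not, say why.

Any modally definable frame class is closed under surjective bounded morphisms.
The 3-cycle (worlds a,b,c with a→b→c→a) is intransitive. Mapping every world to a single reflexive point • is a surjective bounded morphism; the reflexive point is not intransitive (R••∧R•• but R••).
Hence intransitivity is not modally definable.

Not modally definable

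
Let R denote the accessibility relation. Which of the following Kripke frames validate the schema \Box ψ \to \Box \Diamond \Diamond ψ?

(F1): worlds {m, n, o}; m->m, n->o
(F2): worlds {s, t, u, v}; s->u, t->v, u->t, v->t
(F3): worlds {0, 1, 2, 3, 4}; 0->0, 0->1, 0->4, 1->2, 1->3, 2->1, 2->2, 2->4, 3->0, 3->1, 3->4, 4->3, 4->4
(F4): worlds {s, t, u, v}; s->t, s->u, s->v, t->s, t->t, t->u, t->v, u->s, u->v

Frame correspondent (Sahlqvist): \forall x \forall z (xRz \to \exists w (xRw \wedge z R^2 w)) — i.e. a generalized confluence (Geach) condition.
(F1): fails — nRo but no w with nRw and oR²w.
(F2): fails — sRu but no w with sRw and uR²w.
(F3): condition met.
(F4): fails — sRv but no w with sRw and vR²w.

(F3)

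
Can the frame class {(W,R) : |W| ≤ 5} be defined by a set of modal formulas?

Not modally definable

Modal frame validity is preserved under disjoint unions.
Any modal formula valid on each of 6 disjoint one-world frames is valid on their disjoint union (validity is preserved under disjoint unions). Each one-world frame has |W|=1≤5, but the union has |W|=6.
So the class is not modally definable.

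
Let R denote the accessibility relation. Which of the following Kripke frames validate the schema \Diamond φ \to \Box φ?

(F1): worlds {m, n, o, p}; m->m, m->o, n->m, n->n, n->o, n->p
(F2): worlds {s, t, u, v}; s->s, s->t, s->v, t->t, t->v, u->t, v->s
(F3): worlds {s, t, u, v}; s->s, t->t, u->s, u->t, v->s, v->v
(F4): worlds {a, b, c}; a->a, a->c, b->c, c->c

Frame correspondent (Sahlqvist): \forall x \forall y \forall z (Rxy \wedge Rxz \to y = z) — i.e. partial functionality.
(F1): fails — m sees both m and o.
(F2): fails — s sees both s and t.
(F3): fails — u sees both s and t.
(F4): fails — a sees both a and c.

none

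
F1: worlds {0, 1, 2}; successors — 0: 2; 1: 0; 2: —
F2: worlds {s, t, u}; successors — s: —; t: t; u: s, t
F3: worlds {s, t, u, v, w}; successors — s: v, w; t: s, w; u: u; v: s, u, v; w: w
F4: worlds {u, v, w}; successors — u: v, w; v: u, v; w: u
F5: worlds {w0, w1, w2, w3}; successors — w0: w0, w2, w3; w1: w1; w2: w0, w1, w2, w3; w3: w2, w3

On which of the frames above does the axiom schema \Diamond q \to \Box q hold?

F1

Frame correspondent (Sahlqvist): \forall x \forall y \forall z (Rxy \wedge Rxz \to y = z) — i.e. partial functionality.
F1: ✓.
F2: fails — u sees both s and t.
F3: fails — s sees both v and w.
F4: fails — u sees both v and w.
F5: fails — w0 sees both w0 and w2.
Valid on: F1.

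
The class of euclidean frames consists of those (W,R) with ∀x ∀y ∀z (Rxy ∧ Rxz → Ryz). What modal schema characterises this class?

A defining formula is ◇p → □◇p (the 5 axiom).
Suppose ◇p→□◇p is valid. Take Rxy, Rxz and set V(p)={y}. Then ◇p at x, so □◇p at x, so ◇p at z, so some w with Rzw has p; w=y, i.e. Rzy. By symmetry of the argument, Ryz.

◇p → □◇p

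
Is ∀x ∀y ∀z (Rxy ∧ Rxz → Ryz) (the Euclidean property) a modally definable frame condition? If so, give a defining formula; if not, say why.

Yes — defined by ◇p → □◇p

The condition is the Euclidean property. A defining modal formula is ◇p → □◇p.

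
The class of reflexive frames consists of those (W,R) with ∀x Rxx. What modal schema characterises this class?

□s → s

This is reflexivity; the standard corresponding axiom is T: □s → s.
Suppose □s→s is valid. At any x set V(s)={w : Rxw}. Then □s holds at x, so s holds at x, i.e. Rxx.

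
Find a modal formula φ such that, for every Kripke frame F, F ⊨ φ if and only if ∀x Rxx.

□ψ → ψ

The condition is reflexivity. The T schema □ψ → ψ defines it.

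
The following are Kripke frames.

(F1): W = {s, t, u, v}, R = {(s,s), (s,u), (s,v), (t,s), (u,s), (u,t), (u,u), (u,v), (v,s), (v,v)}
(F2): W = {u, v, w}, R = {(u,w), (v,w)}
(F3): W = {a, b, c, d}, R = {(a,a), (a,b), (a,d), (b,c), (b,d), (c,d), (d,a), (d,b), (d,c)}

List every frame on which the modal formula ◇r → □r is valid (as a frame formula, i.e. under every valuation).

This is the axiom for partial functionality; its first-order frame correspondent is ∀x ∀y ∀z (Rxy ∧ Rxz → y = z).
(F1): fails — s sees both s and u.
(F2): condition met.
(F3): fails — a sees both a and b.

(F2)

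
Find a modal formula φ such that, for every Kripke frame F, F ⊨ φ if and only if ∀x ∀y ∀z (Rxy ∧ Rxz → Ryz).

◇ψ → □◇ψ

A defining formula is ◇ψ → □◇ψ (the 5 axiom).
Suppose ◇ψ→□◇ψ is valid. Take Rxy, Rxz and set V(ψ)={y}. Then ◇ψ at x, so □◇ψ at x, so ◇ψ at z, so some w with Rzw has ψ; w=y, i.e. Rzy. By symmetry of the argument, Ryz.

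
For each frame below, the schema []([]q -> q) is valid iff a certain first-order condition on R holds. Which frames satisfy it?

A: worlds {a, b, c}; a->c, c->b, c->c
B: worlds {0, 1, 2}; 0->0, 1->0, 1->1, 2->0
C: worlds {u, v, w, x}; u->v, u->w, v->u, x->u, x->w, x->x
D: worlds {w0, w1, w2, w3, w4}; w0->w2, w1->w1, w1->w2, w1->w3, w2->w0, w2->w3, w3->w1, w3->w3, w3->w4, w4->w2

This is the axiom for shift-reflexivity; its first-order frame correspondent is forall x forall y (Rxy -> Ryy).
A: fails — Rcb but not Rbb.
B: satisfies the condition.
C: fails — Ruv but not Rvv.
D: fails — Rw1w2 but not Rw2w2.

B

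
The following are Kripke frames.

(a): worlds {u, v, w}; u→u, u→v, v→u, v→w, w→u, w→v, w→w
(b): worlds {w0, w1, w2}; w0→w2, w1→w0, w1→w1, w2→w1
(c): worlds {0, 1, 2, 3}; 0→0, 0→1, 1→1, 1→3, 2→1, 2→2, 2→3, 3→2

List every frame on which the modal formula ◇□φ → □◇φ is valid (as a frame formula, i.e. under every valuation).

(a)

This is the axiom for convergence; its first-order frame correspondent is ∀x ∀y ∀z (Rxy ∧ Rxz → ∃w (Ryw ∧ Rzw)).
(a): condition met.
(b): fails — Rw1w0 and Rw1w1 but w0 and w1 have no common successor.
(c): fails — R11 and R13 but 1 and 3 have no common successor.
Valid on: (a).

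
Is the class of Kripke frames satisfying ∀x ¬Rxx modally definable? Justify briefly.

Modal frame validity is preserved under surjective bounded morphisms.
The 2-cycle (worlds 0,1 with 0→1→0) is irreflexive, and the map sending every world to a single reflexive point • is a surjective bounded morphism (forth: every edge maps to (•,•); back: every world has a successor). So any modal formula valid on the 2-cycle is also valid on the reflexive point, which is not irreflexive.
So the class is not modally definable.

Not modally definable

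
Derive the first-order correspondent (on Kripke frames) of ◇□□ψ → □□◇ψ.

This is a Sahlqvist (Geach-type) schema ◇^1□^2ψ → □^2◇^1ψ.
Minimal-valuation argument: fix x; take any y with xR^1y and any z with xR^2z. Set V(ψ) to the set of worlds R-reachable from y in exactly 2 steps. Then □^2ψ holds at y, so the antecedent holds at x; validity forces ◇^1ψ at z, giving a w with zR^1w and yR^2w.
First-order correspondent: ∀x ∀y ∀z ((xRy ∧ xR²z) → ∃w (yR²w ∧ zRw)).

∀x ∀y ∀z ((xRy ∧ xR²z) → ∃w (yR²w ∧ zRw))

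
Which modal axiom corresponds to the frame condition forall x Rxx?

□p → p

A defining formula is □p → p (the T axiom).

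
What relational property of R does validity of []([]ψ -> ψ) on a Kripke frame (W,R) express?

Shift-reflexivity

Suppose □(□ψ→ψ) is valid. Take Rxy and set V(ψ)={w : Ryw}. Then at y, □ψ holds; since □(□ψ→ψ) at x, □ψ→ψ at y, so ψ at y, i.e. Ryy.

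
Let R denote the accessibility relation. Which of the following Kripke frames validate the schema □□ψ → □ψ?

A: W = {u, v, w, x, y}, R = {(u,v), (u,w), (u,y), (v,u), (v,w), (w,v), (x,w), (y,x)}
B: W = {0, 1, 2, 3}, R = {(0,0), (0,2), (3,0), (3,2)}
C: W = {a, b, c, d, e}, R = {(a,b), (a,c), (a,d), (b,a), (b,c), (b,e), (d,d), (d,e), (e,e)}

Frame correspondent (Sahlqvist): ∀x ∀y (Rxy → ∃z (Rxz ∧ Rzy)) — i.e. density.
A: fails — Rxw but no z with Rxz and Rzw.
B: satisfies the condition.
C: fails — Rab but no z with Raz and Rzb.

B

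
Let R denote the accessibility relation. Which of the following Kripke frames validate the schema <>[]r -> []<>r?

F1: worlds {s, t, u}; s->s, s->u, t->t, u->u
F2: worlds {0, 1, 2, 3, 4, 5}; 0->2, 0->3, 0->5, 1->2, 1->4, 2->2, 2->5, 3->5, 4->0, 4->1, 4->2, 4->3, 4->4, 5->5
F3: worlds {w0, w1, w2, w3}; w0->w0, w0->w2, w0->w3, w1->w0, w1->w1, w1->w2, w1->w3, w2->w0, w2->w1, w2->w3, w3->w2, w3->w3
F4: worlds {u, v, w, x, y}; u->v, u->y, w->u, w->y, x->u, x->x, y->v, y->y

F1, F3

This is the axiom for convergence; its first-order frame correspondent is forall x forall y forall z (Rxy & Rxz -> exists w (Ryw & Rzw)).
F1: holds.
F2: fails — R43 and R44 but 3 and 4 have no common successor.
F3: holds.
F4: fails — Ruv and Ruv but v and v have no common successor.
Valid on: F1, F3.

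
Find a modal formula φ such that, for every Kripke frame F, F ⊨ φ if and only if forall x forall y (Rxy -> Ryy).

□(□s → s)

The condition is shift-reflexivity. The T□ schema □(□s → s) defines it.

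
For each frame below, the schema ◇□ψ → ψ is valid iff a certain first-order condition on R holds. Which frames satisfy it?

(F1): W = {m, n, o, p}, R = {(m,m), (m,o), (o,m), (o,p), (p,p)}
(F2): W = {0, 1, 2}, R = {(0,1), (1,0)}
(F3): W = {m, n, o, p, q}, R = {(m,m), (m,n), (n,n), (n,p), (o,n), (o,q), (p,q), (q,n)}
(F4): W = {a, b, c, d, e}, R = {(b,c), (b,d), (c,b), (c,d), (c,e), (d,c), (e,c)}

The schema corresponds to symmetry: ∀x ∀y (Rxy → Ryx).
(F1): fails — Rop but not Rpo.
(F2): holds.
(F3): fails — Ron but not Rno.
(F4): fails — Rbd but not Rdb.
Valid on: (F2).

(F2)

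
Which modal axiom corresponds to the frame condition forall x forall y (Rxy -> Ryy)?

This is shift-reflexivity; the standard corresponding axiom is T□: □(□p → p).

□(□p → p)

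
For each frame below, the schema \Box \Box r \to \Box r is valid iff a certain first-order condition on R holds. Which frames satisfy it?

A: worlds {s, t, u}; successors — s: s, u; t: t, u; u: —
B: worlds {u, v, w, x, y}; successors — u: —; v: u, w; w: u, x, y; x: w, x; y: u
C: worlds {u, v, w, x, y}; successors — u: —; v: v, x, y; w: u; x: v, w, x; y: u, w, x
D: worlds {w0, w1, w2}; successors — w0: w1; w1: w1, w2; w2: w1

A, D

Frame correspondent (Sahlqvist): \forall x \forall y (Rxy \to \exists z (Rxz \wedge Rzy)) — i.e. density.
A: satisfies the condition.
B: fails — Rvw but no z with Rvz and Rzw.
C: fails — Rwu but no z with Rwz and Rzu.
D: satisfies the condition.
Valid on: A, D.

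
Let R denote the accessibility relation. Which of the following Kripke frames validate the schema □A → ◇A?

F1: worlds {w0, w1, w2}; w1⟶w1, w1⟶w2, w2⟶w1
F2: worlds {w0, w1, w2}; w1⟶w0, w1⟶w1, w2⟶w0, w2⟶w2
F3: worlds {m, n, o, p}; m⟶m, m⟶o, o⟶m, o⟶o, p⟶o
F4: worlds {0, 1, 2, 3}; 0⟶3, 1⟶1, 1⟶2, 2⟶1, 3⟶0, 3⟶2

The schema corresponds to seriality: ∀x ∃y Rxy.
F1: fails — world w0 has no successor.
F2: fails — world w0 has no successor.
F3: fails — world n has no successor.
F4: satisfies the condition.
Valid on: F4.

F4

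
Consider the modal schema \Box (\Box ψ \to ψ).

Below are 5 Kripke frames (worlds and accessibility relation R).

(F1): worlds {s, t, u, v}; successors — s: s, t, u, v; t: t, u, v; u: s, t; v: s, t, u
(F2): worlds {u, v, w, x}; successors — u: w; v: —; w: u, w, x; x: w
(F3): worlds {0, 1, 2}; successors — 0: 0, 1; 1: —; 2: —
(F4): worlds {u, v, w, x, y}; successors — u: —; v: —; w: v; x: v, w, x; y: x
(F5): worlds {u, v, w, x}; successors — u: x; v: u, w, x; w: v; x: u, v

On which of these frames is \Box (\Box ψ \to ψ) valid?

none

This is the axiom for shift-reflexivity; its first-order frame correspondent is \forall x \forall y (Rxy \to Ryy).
(F1): fails — Rtv but not Rvv.
(F2): fails — Rwu but not Ruu.
(F3): fails — R01 but not R11.
(F4): fails — Rxw but not Rww.
(F5): fails — Rvw but not Rww.
Valid on no frame.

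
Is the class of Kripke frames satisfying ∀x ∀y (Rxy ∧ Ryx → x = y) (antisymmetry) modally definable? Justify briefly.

Any modally definable frame class is closed under surjective bounded morphisms.
The 4-cycle (worlds w0,w1,w2,w3 with w0→w1→w2→w3→w0) is antisymmetric. Sending even-indexed worlds to • and odd-indexed worlds to ∘ is a surjective bounded morphism onto the two-world frame with •↔∘, which is not antisymmetric.
So the class is not modally definable.

Not modally definable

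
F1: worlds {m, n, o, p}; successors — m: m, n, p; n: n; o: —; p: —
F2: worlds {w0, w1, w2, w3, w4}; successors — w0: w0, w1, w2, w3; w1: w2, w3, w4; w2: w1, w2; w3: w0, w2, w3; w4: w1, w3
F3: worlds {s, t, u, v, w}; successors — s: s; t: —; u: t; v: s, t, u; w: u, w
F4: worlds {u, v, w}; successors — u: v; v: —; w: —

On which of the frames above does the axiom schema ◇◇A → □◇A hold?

F4

This is the axiom for a generalized confluence (Geach) condition; its first-order frame correspondent is ∀x ∀y ∀z ((xR²y ∧ xRz) → ∃w (y = w ∧ zRw)).
F1: fails — mR²m, mRn but no w with m=w and nRw.
F2: fails — w0R²w0, w0Rw1 but no w with w0=w and w1Rw.
F3: fails — vR²s, vRt but no w* with s=w* and tRw*.
F4: satisfies the condition.
Valid on: F4.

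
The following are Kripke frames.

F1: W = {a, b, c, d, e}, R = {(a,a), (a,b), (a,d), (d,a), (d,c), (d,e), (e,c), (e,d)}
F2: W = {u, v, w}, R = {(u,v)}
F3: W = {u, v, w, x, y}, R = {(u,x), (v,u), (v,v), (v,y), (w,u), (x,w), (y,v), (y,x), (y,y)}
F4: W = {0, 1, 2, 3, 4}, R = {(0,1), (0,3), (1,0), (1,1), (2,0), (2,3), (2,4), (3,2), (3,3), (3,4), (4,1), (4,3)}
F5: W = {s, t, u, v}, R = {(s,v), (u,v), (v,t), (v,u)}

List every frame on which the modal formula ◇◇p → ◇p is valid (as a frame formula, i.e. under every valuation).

F2

The schema corresponds to a generalized confluence (Geach) condition: ∀x ∀y (xR²y → ∃w (y = w ∧ xRw)).
F1: fails — aR²c but no w with c=w and aRw.
F2: condition met.
F3: fails — uR²w but no t with w=t and uRt.
F4: fails — 0R²0 but no w with 0=w and 0Rw.
F5: fails — sR²t but no w with t=w and sRw.
Valid on: F2.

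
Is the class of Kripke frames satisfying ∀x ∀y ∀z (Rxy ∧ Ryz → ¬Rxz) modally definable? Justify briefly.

No — not modally definable

Any modally definable frame class is closed under surjective bounded morphisms.
The 7-cycle (worlds a,b,c,d,e,f,g with a→b→c→d→e→f→g→a) is intransitive. Mapping every world to a single reflexive point • is a surjective bounded morphism; the reflexive point is not intransitive (R••∧R•• but R••).
Hence intransitivity is not modally definable.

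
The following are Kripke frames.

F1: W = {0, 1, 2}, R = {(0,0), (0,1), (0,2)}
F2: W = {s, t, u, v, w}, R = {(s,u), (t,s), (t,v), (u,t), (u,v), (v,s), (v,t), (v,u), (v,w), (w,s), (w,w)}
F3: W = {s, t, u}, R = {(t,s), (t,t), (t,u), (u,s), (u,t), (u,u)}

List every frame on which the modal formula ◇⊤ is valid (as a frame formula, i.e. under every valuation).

Frame correspondent (Sahlqvist): ∀x ∃y Rxy — i.e. seriality.
F1: fails — world 1 has no successor.
F2: holds.
F3: fails — world s has no successor.
Valid on: F2.

F2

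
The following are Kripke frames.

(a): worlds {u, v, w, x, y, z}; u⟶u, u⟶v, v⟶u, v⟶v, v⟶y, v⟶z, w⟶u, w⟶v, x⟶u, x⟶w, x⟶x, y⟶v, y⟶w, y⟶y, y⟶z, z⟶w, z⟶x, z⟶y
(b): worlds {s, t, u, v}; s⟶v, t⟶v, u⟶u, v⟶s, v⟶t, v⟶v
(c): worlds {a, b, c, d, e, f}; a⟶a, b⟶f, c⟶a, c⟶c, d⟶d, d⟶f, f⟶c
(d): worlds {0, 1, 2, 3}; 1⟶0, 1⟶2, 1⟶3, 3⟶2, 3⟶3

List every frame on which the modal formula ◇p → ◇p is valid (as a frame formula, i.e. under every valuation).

(a), (b), (c), (d)

The schema corresponds to a generalized confluence (Geach) condition: ∀x ∀y (xRy → ∃w (y = w ∧ xRw)).
(a): ✓.
(b): ✓.
(c): ✓.
(d): ✓.
Valid on: (a), (b), (c), (d).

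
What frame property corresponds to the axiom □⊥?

emptiness of R

□⊥ is valid iff no world has any successor (otherwise □⊥ fails at any world with one).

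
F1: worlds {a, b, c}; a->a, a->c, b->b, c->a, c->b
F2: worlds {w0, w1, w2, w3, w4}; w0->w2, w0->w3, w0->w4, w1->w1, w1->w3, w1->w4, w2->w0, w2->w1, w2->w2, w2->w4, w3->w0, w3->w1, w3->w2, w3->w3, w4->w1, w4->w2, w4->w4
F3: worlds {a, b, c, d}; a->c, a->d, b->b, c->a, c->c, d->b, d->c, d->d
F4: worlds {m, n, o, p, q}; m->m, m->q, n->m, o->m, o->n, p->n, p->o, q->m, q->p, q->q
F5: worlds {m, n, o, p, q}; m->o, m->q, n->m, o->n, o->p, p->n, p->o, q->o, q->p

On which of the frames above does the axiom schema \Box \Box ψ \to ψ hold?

F1, F2, F3

This is the axiom for a generalized confluence (Geach) condition; its first-order frame correspondent is \forall x \exists w (x R^2 w \wedge x = w).
F1: satisfies the condition.
F2: satisfies the condition.
F3: satisfies the condition.
F4: fails — at n but no w with nR²w and n=w.
F5: fails — at m but no w with mR²w and m=w.
Valid on: F1, F2, F3.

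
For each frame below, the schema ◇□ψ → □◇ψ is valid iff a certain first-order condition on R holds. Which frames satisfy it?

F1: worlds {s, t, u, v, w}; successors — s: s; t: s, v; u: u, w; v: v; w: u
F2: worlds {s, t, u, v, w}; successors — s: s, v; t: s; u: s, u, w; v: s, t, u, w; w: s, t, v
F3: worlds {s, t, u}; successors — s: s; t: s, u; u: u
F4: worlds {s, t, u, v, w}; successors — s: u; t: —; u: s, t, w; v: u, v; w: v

F2

Frame correspondent (Sahlqvist): ∀x ∀y ∀z (Rxy ∧ Rxz → ∃w (Ryw ∧ Rzw)) — i.e. convergence.
F1: fails — Rtv and Rts but v and s have no common successor.
F2: condition met.
F3: fails — Rts and Rtu but s and u have no common successor.
F4: fails — Ruw and Rut but w and t have no common successor.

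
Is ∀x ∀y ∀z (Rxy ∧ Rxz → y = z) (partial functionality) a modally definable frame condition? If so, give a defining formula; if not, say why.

Yes, by ◇q → □q

Yes: it is partial functionality, defined by the CD schema ◇q → □q.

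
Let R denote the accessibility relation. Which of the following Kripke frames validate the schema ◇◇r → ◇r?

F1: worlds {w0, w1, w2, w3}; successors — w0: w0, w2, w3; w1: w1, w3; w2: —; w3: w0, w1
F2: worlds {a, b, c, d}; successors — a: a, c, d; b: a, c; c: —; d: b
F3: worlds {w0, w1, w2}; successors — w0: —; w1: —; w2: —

F3

This is the axiom for transitivity; its first-order frame correspondent is ∀x ∀y ∀z (Rxy ∧ Ryz → Rxz).
F1: fails — Rw3w1 and Rw1w3 but not Rw3w3.
F2: fails — Rba and Rad but not Rbd.
F3: condition met.
Valid on: F3.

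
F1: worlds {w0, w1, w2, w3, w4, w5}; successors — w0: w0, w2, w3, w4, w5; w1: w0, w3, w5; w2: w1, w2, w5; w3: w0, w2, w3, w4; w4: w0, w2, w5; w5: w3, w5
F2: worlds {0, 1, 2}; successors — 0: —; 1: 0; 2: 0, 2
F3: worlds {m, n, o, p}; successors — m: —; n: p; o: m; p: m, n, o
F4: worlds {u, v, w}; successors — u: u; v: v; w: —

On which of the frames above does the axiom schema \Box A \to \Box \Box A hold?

F2, F4

The schema corresponds to transitivity: \forall x \forall y \forall z (Rxy \wedge Ryz \to Rxz).
F1: fails — Rw1w3 and Rw3w4 but not Rw1w4.
F2: satisfies the condition.
F3: fails — Rpn and Rnp but not Rpp.
F4: satisfies the condition.
Valid on: F2, F4.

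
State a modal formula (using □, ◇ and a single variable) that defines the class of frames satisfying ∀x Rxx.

□r → r

This is reflexivity; the standard corresponding axiom is T: □r → r.
Suppose □r→r is valid. At any x set V(r)={w : Rxw}. Then □r holds at x, so r holds at x, i.e. Rxx.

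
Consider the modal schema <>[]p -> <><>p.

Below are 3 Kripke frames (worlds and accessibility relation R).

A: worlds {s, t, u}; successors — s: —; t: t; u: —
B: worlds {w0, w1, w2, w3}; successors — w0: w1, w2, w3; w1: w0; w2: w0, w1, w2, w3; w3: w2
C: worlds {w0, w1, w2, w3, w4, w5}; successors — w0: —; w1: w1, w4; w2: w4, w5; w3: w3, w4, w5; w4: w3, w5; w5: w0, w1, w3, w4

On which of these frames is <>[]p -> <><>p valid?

The schema corresponds to a generalized confluence (Geach) condition: forall x forall y (xRy -> exists w (yRw & x R^2 w)).
A: condition met.
B: condition met.
C: fails — w5Rw0 but no w with w0Rw and w5R²w.

A, B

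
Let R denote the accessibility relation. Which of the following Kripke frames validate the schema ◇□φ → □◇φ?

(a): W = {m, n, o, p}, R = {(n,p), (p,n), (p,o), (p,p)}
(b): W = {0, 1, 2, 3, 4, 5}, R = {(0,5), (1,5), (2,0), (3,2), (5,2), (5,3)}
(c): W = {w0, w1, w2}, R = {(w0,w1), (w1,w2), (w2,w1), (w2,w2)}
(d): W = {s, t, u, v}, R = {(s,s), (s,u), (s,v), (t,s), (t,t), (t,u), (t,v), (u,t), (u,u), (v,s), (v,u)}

The schema corresponds to convergence: ∀x ∀y ∀z (Rxy ∧ Rxz → ∃w (Ryw ∧ Rzw)).
(a): fails — Rpn and Rpo but n and o have no common successor.
(b): fails — R53 and R52 but 3 and 2 have no common successor.
(c): satisfies the condition.
(d): satisfies the condition.

(c), (d)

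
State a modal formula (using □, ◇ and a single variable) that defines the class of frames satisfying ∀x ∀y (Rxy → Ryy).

This is shift-reflexivity; the standard corresponding axiom is T□: □(□q → q).
Suppose □(□q→q) is valid. Take Rxy and set V(q)={w : Ryw}. Then at y, □q holds; since □(□q→q) at x, □q→q at y, so q at y, i.e. Ryy.

□(□q → q)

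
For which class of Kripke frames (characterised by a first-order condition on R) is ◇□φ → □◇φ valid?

Suppose ◇□φ→□◇φ is valid. Take Rxy, Rxz and set V(φ)={w : Ryw}. Then □φ at y so ◇□φ at x, so □◇φ at x, so ◇φ at z, giving w with Rzw and Ryw.
Conversely, any frame satisfying ∀x ∀y ∀z (Rxy ∧ Rxz → ∃w (Ryw ∧ Rzw)) validates the schema.
Frame condition: ∀x ∀y ∀z (Rxy ∧ Rxz → ∃w (Ryw ∧ Rzw)).

convergence: ∀x ∀y ∀z (Rxy ∧ Rxz → ∃w (Ryw ∧ Rzw))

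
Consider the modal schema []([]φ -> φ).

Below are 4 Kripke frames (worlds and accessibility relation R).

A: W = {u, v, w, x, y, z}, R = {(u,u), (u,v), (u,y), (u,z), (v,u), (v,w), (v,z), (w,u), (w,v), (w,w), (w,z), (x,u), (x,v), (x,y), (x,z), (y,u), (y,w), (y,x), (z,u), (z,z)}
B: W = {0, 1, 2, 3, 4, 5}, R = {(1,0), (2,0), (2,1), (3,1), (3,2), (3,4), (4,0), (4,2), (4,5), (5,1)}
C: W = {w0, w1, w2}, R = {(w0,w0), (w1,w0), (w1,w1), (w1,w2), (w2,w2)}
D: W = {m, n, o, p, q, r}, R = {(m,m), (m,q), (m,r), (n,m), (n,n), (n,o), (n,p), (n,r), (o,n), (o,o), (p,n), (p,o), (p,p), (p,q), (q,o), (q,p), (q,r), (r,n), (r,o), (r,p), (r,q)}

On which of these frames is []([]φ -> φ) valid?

C

The schema corresponds to shift-reflexivity: forall x forall y (Rxy -> Ryy).
A: fails — Ruv but not Rvv.
B: fails — R10 but not R00.
C: condition met.
D: fails — Rpq but not Rqq.
Valid on: C.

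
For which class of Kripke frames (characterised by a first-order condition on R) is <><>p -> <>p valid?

Transitivity

Replacing p by ¬p and contraposing gives the equivalent schema □p → □□p.
Suppose □p→□□p is valid. Take Rxy, Ryz and set V(p)={w : Rxw}. Then □p at x, so □□p at x, so □p at y, so p at z, i.e. Rxz.
The converse is a direct semantic check.
So the correspondent is transitivity.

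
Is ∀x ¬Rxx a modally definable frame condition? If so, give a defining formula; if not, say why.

If a class were modally definable it would be closed under surjective bounded morphisms (Goldblatt–Thomason).
The 2-cycle (worlds a,b with a→b→a) is irreflexive, and the map sending every world to a single reflexive point • is a surjective bounded morphism (forth: every edge maps to (•,•); back: every world has a successor). So any modal formula valid on the 2-cycle is also valid on the reflexive point, which is not irreflexive.
Hence irreflexivity is not modally definable.

Not modally definable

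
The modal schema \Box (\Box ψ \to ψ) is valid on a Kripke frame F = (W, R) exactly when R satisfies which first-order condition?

Suppose □(□ψ→ψ) is valid. Take Rxy and set V(ψ)={w : Ryw}. Then at y, □ψ holds; since □(□ψ→ψ) at x, □ψ→ψ at y, so ψ at y, i.e. Ryy.
Conversely, any frame satisfying \forall x \forall y (Rxy \to Ryy) validates the schema.
Frame condition: \forall x \forall y (Rxy \to Ryy).

shift-reflexivity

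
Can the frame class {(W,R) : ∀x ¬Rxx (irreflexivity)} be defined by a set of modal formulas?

Modal frame validity is preserved under surjective bounded morphisms.
The 4-cycle (worlds 0,1,2,3 with 0→1→2→3→0) is irreflexive, and the map sending every world to a single reflexive point • is a surjective bounded morphism (forth: every edge maps to (•,•); back: every world has a successor). So any modal formula valid on the 4-cycle is also valid on the reflexive point, which is not irreflexive.
So the class is not modally definable.

Not definable by any modal formula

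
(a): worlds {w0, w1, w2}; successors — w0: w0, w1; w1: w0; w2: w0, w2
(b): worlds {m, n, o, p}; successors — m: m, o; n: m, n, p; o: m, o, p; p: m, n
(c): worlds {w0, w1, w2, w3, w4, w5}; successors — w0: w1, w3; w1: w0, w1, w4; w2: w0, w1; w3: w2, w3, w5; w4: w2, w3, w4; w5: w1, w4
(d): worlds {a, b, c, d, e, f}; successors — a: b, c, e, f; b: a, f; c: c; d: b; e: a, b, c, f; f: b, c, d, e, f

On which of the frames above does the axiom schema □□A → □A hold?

This is the axiom for density; its first-order frame correspondent is ∀x ∀y (Rxy → ∃z (Rxz ∧ Rzy)).
(a): condition met.
(b): condition met.
(c): condition met.
(d): fails — Rba but no z with Rbz and Rza.

(a), (b), (c)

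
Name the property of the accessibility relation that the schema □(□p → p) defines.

Shift-reflexivity

Suppose □(□p→p) is valid. Take Rxy and set V(p)={w : Ryw}. Then at y, □p holds; since □(□p→p) at x, □p→p at y, so p at y, i.e. Ryy.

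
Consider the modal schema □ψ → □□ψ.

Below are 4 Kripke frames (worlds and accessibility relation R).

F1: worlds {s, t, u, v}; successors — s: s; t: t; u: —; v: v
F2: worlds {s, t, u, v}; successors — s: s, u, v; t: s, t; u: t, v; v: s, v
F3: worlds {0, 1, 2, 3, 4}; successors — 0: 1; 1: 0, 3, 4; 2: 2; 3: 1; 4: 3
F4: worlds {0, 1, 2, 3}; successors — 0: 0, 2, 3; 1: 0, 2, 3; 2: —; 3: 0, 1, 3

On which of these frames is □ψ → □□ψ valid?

Frame correspondent (Sahlqvist): ∀x ∀y ∀z (Rxy ∧ Ryz → Rxz) — i.e. transitivity.
F1: holds.
F2: fails — Ruv and Rvs but not Rus.
F3: fails — R10 and R01 but not R11.
F4: fails — R31 and R12 but not R32.
Valid on: F1.

F1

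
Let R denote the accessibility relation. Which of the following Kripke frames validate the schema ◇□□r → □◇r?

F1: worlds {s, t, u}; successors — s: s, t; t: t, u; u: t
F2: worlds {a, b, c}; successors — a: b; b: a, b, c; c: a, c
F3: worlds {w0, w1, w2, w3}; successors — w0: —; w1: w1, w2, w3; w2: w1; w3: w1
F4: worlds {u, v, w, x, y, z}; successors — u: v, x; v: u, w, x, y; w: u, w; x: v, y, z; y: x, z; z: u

Frame correspondent (Sahlqvist): ∀x ∀y ∀z ((xRy ∧ xRz) → ∃w (yR²w ∧ zRw)) — i.e. a generalized confluence (Geach) condition.
F1: ✓.
F2: ✓.
F3: ✓.
F4: fails — xRz, xRz but no t with zR²t and zRt.

F1, F2, F3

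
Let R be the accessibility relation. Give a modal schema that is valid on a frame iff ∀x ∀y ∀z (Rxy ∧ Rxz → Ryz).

This is the Euclidean property; the standard corresponding axiom is 5: ◇q → □◇q.
Suppose ◇q→□◇q is valid. Take Rxy, Rxz and set V(q)={y}. Then ◇q at x, so □◇q at x, so ◇q at z, so some w with Rzw has q; w=y, i.e. Rzy. By symmetry of the argument, Ryz.

◇q → □◇q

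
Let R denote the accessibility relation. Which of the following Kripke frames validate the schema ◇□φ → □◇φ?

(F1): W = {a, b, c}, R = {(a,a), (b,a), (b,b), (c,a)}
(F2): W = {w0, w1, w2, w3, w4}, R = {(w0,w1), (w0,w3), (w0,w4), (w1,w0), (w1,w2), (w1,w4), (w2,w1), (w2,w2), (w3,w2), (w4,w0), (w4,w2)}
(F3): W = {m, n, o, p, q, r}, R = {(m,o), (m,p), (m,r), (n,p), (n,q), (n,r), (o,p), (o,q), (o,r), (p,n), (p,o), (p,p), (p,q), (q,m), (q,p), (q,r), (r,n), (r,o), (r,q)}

(F1)

This is the axiom for convergence; its first-order frame correspondent is ∀x ∀y ∀z (Rxy ∧ Rxz → ∃w (Ryw ∧ Rzw)).
(F1): ✓.
(F2): fails — Rw1w0 and Rw1w4 but w0 and w4 have no common successor.
(F3): fails — Rnr and Rnq but r and q have no common successor.
Valid on: (F1).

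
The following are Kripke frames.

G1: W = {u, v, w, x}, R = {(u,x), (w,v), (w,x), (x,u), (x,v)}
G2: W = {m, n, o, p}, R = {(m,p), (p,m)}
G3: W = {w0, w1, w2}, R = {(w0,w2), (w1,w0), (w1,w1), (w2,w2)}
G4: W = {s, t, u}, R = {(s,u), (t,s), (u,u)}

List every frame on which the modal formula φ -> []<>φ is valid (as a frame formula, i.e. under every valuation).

Frame correspondent (Sahlqvist): forall x forall y (Rxy -> Ryx) — i.e. symmetry.
G1: fails — Rwx but not Rxw.
G2: holds.
G3: fails — Rw0w2 but not Rw2w0.
G4: fails — Rsu but not Rus.

G2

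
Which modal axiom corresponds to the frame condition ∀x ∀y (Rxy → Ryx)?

A defining formula is r → □◇r (the B axiom).
Suppose r→□◇r is valid. Take Rxy and set V(r)={x}. Then r at x, so □◇r at x, so ◇r at y, so some z with Ryz has r; z=x, i.e. Ryx.

r → □◇r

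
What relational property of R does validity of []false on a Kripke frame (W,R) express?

□⊥ is valid iff no world has any successor (otherwise □⊥ fails at any world with one).

emptiness of R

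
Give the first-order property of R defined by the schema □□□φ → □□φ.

∀x ∀z (xR²z → ∃w (xR³w ∧ z = w))

This is a Sahlqvist (Geach-type) schema ◇^0□^3φ → □^2◇^0φ.
Minimal-valuation argument: fix x; take any y with xR^0y and any z with xR^2z. Set V(φ) to the set of worlds R-reachable from y in exactly 3 steps. Then □^3φ holds at y, so the antecedent holds at x; validity forces ◇^0φ at z, giving a w with zR^0w and yR^3w.
First-order correspondent: ∀x ∀z (xR²z → ∃w (xR³w ∧ z = w)).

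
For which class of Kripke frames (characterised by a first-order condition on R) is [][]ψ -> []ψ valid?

This schema is the C4 axiom.
It corresponds to density: forall x forall y (Rxy -> exists z (Rxz & Rzy)).

Density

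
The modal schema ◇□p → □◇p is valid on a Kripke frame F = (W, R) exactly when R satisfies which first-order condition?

convergence

This schema is the .2 axiom.
Its frame correspondent is convergence — ∀x ∀y ∀z (Rxy ∧ Rxz → ∃w (Ryw ∧ Rzw)).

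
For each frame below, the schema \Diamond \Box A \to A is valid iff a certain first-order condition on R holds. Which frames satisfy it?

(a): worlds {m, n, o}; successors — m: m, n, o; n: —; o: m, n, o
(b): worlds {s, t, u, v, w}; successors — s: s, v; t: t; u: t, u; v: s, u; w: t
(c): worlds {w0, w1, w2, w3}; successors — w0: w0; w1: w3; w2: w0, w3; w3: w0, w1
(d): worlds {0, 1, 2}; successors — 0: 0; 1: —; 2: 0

The schema corresponds to symmetry: \forall x \forall y (Rxy \to Ryx).
(a): fails — Ron but not Rno.
(b): fails — Rwt but not Rtw.
(c): fails — Rw3w0 but not Rw0w3.
(d): fails — R20 but not R02.

none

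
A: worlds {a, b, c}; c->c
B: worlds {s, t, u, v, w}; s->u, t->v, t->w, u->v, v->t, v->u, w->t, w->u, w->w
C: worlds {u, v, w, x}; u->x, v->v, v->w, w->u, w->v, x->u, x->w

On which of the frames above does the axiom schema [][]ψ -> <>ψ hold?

This is the axiom for a generalized confluence (Geach) condition; its first-order frame correspondent is forall x exists w (x R^2 w & xRw).
A: fails — at a but no w with aR²w and aRw.
B: fails — at s but no w* with sR²w* and sRw*.
C: fails — at u but no t with uR²t and uRt.
Valid on no frame.

none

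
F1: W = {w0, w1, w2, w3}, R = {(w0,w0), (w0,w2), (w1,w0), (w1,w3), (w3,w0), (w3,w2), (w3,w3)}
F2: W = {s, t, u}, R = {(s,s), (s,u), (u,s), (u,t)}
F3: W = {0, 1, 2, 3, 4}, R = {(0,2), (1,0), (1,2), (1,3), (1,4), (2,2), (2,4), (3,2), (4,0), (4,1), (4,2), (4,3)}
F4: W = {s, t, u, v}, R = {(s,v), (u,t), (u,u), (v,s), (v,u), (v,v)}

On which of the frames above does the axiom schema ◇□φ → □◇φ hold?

F3

Frame correspondent (Sahlqvist): ∀x ∀y ∀z (Rxy ∧ Rxz → ∃w (Ryw ∧ Rzw)) — i.e. convergence.
F1: fails — Rw0w2 and Rw0w2 but w2 and w2 have no common successor.
F2: fails — Rus and Rut but s and t have no common successor.
F3: condition met.
F4: fails — Rut and Rut but t and t have no common successor.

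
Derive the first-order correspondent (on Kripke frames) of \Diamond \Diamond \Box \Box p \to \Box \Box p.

This is a Sahlqvist (Geach-type) schema ◇^2□^2p → □^2◇^0p.
Minimal-valuation argument: fix x; take any y with xR^2y and any z with xR^2z. Set V(p) to the set of worlds R-reachable from y in exactly 2 steps. Then □^2p holds at y, so the antecedent holds at x; validity forces ◇^0p at z, giving a w with zR^0w and yR^2w.
First-order correspondent: \forall x \forall y \forall z ((x R^2 y \wedge x R^2 z) \to \exists w (y R^2 w \wedge z = w)).

\forall x \forall y \forall z ((x R^2 y \wedge x R^2 z) \to \exists w (y R^2 w \wedge z = w))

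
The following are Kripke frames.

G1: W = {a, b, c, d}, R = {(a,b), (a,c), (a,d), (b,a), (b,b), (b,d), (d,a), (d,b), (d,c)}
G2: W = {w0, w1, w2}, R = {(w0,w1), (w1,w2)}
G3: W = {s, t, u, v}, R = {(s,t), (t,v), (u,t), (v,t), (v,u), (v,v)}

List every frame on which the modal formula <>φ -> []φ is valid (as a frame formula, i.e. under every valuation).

This is the axiom for partial functionality; its first-order frame correspondent is forall x forall y forall z (Rxy & Rxz -> y = z).
G1: fails — a sees both b and c.
G2: ✓.
G3: fails — v sees both t and u.

G2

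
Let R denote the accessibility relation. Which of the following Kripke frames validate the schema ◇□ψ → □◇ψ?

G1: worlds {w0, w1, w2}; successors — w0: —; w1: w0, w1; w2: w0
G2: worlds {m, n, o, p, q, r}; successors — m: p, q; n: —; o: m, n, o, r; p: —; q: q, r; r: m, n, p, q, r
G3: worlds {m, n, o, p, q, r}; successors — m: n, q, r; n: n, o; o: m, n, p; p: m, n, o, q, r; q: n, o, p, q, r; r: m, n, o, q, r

G3

The schema corresponds to convergence: ∀x ∀y ∀z (Rxy ∧ Rxz → ∃w (Ryw ∧ Rzw)).
G1: fails — Rw1w1 and Rw1w0 but w1 and w0 have no common successor.
G2: fails — Rmq and Rmp but q and p have no common successor.
G3: ✓.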